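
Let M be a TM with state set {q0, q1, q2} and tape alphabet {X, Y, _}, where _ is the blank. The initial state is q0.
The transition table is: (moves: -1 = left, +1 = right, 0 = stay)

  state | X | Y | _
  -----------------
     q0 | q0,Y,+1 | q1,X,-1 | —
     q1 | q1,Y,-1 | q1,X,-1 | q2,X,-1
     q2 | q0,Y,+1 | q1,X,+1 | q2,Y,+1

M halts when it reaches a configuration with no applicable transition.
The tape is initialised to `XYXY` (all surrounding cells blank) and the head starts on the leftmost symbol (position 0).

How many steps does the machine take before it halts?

q0 | ____[X]YXY_   read X → write Y, move +1, go to q0
q0 | ____Y[Y]XY_   read Y → write X, move -1, go to q1
q1 | ____[Y]XXY_   read Y → write X, move -1, go to q1
q1 | ___[_]XXXY_   read _ → write X, move -1, go to q2
q2 | __[_]XXXXY_   read _ → write Y, move +1, go to q2
q2 | __Y[X]XXXY_   read X → write Y, move +1, go to q0
q0 | __YY[X]XXY_   read X → write Y, move +1, go to q0
q0 | __YYY[X]XY_   read X → write Y, move +1, go to q0
q0 | __YYYY[X]Y_   read X → write Y, move +1, go to q0
q0 | __YYYYY[Y]_   read Y → write X, move -1, go to q1
q1 | __YYYY[Y]X_   read Y → write X, move -1, go to q1
q1 | __YYY[Y]XX_   read Y → write X, move -1, go to q1
q1 | __YY[Y]XXX_   read Y → write X, move -1, go to q1
q1 | __Y[Y]XXXX_   read Y → write X, move -1, go to q1
q1 | __[Y]XXXXX_   read Y → write X, move -1, go to q1
q1 | _[_]XXXXXX_   read _ → write X, move -1, go to q2
q2 | [_]XXXXXXX_   read _ → write Y, move +1, go to q2
q2 | Y[X]XXXXXX_   read X → write Y, move +1, go to q0
q0 | YY[X]XXXXX_   read X → write Y, move +1, go to q0
q0 | YYY[X]XXXX_   read X → write Y, move +1, go to q0
q0 | YYYY[X]XXX_   read X → write Y, move +1, go to q0
q0 | YYYYY[X]XX_   read X → write Y, move +1, go to q0
q0 | YYYYYY[X]X_   read X → write Y, move +1, go to q0
q0 | YYYYYYY[X]_   read X → write Y, move +1, go to q0
q0 | YYYYYYYY[_]
M halts after 24 transitions.

24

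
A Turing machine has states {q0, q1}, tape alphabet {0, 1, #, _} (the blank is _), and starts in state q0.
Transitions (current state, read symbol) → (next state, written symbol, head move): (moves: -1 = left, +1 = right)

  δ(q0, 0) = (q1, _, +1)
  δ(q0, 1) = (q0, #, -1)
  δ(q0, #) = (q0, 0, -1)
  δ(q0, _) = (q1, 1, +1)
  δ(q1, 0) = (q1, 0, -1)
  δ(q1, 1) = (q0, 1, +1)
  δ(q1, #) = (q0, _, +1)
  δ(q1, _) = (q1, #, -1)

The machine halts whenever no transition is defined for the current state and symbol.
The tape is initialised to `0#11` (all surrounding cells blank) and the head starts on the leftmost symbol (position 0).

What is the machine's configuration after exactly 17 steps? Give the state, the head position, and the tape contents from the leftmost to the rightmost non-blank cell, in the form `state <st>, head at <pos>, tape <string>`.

state q1, head at 5, tape 111__#

state=q0 head=0 tape=[0]#11___   (q0,0)→(q1,_,+1)
state=q1 head=1 tape=_[#]11___   (q1,#)→(q0,_,+1)
state=q0 head=2 tape=__[1]1___   (q0,1)→(q0,#,-1)
state=q0 head=1 tape=_[_]#1___   (q0,_)→(q1,1,+1)
state=q1 head=2 tape=_1[#]1___   (q1,#)→(q0,_,+1)
state=q0 head=3 tape=_1_[1]___   (q0,1)→(q0,#,-1)
state=q0 head=2 tape=_1[_]#___   (q0,_)→(q1,1,+1)
state=q1 head=3 tape=_11[#]___   (q1,#)→(q0,_,+1)
state=q0 head=4 tape=_11_[_]__   (q0,_)→(q1,1,+1)
state=q1 head=5 tape=_11_1[_]_   (q1,_)→(q1,#,-1)
state=q1 head=4 tape=_11_[1]#_   (q1,1)→(q0,1,+1)
state=q0 head=5 tape=_11_1[#]_   (q0,#)→(q0,0,-1)
state=q0 head=4 tape=_11_[1]0_   (q0,1)→(q0,#,-1)
state=q0 head=3 tape=_11[_]#0_   (q0,_)→(q1,1,+1)
state=q1 head=4 tape=_111[#]0_   (q1,#)→(q0,_,+1)
state=q0 head=5 tape=_111_[0]_   (q0,0)→(q1,_,+1)
state=q1 head=6 tape=_111__[_]   (q1,_)→(q1,#,-1)
state=q1 head=5 tape=_111_[_]#
After 17 steps: state q1, head at 5, tape 111__#.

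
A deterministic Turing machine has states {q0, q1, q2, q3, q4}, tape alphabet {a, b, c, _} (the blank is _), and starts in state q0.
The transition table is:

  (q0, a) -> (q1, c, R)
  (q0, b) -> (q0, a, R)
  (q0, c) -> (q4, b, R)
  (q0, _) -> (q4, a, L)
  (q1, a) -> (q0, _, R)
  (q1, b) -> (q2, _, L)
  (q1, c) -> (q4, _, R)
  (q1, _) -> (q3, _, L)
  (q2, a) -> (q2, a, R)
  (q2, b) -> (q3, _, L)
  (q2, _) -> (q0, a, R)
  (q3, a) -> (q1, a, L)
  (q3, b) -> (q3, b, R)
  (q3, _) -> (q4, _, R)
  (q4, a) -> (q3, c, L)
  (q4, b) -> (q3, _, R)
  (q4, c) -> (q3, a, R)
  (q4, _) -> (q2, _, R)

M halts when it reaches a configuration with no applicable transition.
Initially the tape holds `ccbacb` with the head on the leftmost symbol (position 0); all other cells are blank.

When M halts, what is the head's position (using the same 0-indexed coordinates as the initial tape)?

9

state=q0 head=0 tape=[c]cbacb_____   (q0,c)→(q4,b,R)
state=q4 head=1 tape=b[c]bacb_____   (q4,c)→(q3,a,R)
state=q3 head=2 tape=ba[b]acb_____   (q3,b)→(q3,b,R)
state=q3 head=3 tape=bab[a]cb_____   (q3,a)→(q1,a,L)
state=q1 head=2 tape=ba[b]acb_____   (q1,b)→(q2,_,L)
state=q2 head=1 tape=b[a]_acb_____   (q2,a)→(q2,a,R)
state=q2 head=2 tape=ba[_]acb_____   (q2,_)→(q0,a,R)
state=q0 head=3 tape=baa[a]cb_____   (q0,a)→(q1,c,R)
state=q1 head=4 tape=baac[c]b_____   (q1,c)→(q4,_,R)
state=q4 head=5 tape=baac_[b]_____   (q4,b)→(q3,_,R)
state=q3 head=6 tape=baac__[_]____   (q3,_)→(q4,_,R)
state=q4 head=7 tape=baac___[_]___   (q4,_)→(q2,_,R)
state=q2 head=8 tape=baac____[_]__   (q2,_)→(q0,a,R)
state=q0 head=9 tape=baac____a[_]_   (q0,_)→(q4,a,L)
state=q4 head=8 tape=baac____[a]a_   (q4,a)→(q3,c,L)
state=q3 head=7 tape=baac___[_]ca_   (q3,_)→(q4,_,R)
state=q4 head=8 tape=baac____[c]a_   (q4,c)→(q3,a,R)
state=q3 head=9 tape=baac____a[a]_   (q3,a)→(q1,a,L)
state=q1 head=8 tape=baac____[a]a_   (q1,a)→(q0,_,R)
state=q0 head=9 tape=baac_____[a]_   (q0,a)→(q1,c,R)
state=q1 head=10 tape=baac_____c[_]   (q1,_)→(q3,_,L)
state=q3 head=9 tape=baac_____[c]_
At halt the head is at cell 9.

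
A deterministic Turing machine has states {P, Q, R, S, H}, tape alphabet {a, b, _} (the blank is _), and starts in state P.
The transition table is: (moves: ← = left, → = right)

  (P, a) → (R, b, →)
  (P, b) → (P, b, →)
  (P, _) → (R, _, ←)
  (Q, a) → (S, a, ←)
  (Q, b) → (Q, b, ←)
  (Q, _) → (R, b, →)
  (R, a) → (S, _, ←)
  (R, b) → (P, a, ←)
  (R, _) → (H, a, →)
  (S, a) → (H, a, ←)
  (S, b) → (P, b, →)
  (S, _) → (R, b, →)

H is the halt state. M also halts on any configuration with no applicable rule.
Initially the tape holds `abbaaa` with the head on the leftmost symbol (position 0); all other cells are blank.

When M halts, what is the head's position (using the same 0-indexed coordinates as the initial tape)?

P | [a]bbaaa   read a → write b, move →, go to R
R | b[b]baaa   read b → write a, move ←, go to P
P | [b]abaaa   read b → write b, move →, go to P
P | b[a]baaa   read a → write b, move →, go to R
R | bb[b]aaa   read b → write a, move ←, go to P
P | b[b]aaaa   read b → write b, move →, go to P
P | bb[a]aaa   read a → write b, move →, go to R
R | bbb[a]aa   read a → write _, move ←, go to S
S | bb[b]_aa   read b → write b, move →, go to P
P | bbb[_]aa   read _ → write _, move ←, go to R
R | bb[b]_aa   read b → write a, move ←, go to P
P | b[b]a_aa   read b → write b, move →, go to P
P | bb[a]_aa   read a → write b, move →, go to R
R | bbb[_]aa   read _ → write a, move →, go to H
H | bbba[a]a
At halt the head is at cell 4.

4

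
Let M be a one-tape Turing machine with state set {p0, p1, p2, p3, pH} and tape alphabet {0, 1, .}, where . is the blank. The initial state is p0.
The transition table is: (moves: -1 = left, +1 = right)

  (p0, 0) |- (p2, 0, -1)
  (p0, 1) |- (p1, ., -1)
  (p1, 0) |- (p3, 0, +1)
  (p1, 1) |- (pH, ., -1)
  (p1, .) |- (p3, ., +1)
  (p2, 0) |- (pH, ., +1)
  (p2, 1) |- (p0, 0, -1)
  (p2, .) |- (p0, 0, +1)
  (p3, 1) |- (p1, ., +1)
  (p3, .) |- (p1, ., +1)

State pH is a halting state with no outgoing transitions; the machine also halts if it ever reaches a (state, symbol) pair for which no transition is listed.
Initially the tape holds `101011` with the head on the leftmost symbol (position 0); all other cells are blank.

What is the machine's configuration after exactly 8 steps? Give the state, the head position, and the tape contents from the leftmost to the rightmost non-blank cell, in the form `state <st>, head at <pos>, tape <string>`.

p0 | .[1]01011   read 1 → write ., move -1, go to p1
p1 | [.].01011   read . → write ., move +1, go to p3
p3 | .[.]01011   read . → write ., move +1, go to p1
p1 | ..[0]1011   read 0 → write 0, move +1, go to p3
p3 | ..0[1]011   read 1 → write ., move +1, go to p1
p1 | ..0.[0]11   read 0 → write 0, move +1, go to p3
p3 | ..0.0[1]1   read 1 → write ., move +1, go to p1
p1 | ..0.0.[1]   read 1 → write ., move -1, go to pH
pH | ..0.0[.].
After 8 steps: state pH, head at 4, tape 0.0.

state pH, head at 4, tape 0.0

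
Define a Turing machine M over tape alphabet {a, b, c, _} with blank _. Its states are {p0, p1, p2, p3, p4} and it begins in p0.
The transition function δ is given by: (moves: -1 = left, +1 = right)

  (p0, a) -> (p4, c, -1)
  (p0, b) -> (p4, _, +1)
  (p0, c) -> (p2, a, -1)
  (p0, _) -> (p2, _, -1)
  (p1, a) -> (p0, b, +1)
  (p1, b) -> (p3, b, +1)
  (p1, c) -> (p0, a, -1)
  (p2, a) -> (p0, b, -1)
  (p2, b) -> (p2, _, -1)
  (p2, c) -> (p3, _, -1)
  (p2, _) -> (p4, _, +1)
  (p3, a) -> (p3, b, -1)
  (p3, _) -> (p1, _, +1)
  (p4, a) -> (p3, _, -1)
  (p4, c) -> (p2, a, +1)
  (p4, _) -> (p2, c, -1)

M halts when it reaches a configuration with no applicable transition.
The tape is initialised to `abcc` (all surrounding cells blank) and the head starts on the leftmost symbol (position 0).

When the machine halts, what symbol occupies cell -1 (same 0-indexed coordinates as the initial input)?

b

p0 | __[a]bcc   read a → write c, move -1, go to p4
p4 | _[_]cbcc   read _ → write c, move -1, go to p2
p2 | [_]ccbcc   read _ → write _, move +1, go to p4
p4 | _[c]cbcc   read c → write a, move +1, go to p2
p2 | _a[c]bcc   read c → write _, move -1, go to p3
p3 | _[a]_bcc   read a → write b, move -1, go to p3
p3 | [_]b_bcc   read _ → write _, move +1, go to p1
p1 | _[b]_bcc   read b → write b, move +1, go to p3
p3 | _b[_]bcc   read _ → write _, move +1, go to p1
p1 | _b_[b]cc   read b → write b, move +1, go to p3
p3 | _b_b[c]c
Cell -1 holds b when M halts.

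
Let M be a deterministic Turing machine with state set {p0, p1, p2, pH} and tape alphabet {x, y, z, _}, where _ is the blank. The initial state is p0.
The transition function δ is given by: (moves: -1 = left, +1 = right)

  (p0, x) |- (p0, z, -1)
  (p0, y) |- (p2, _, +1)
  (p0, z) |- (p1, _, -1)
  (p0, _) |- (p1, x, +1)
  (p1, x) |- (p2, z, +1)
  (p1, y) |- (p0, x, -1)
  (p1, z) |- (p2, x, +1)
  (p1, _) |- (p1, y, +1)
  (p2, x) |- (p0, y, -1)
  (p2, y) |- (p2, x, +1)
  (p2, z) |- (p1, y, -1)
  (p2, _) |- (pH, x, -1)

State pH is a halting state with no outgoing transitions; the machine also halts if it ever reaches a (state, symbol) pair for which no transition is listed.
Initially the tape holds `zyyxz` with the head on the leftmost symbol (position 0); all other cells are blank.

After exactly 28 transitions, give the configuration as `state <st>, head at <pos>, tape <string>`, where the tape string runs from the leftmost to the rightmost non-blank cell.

state p2, head at 0, tape xzxyxyxz

p0 | ___[z]yyxz   read z → write _, move -1, go to p1
p1 | __[_]_yyxz   read _ → write y, move +1, go to p1
p1 | __y[_]yyxz   read _ → write y, move +1, go to p1
p1 | __yy[y]yxz   read y → write x, move -1, go to p0
p0 | __y[y]xyxz   read y → write _, move +1, go to p2
p2 | __y_[x]yxz   read x → write y, move -1, go to p0
p0 | __y[_]yyxz   read _ → write x, move +1, go to p1
p1 | __yx[y]yxz   read y → write x, move -1, go to p0
p0 | __y[x]xyxz   read x → write z, move -1, go to p0
p0 | __[y]zxyxz   read y → write _, move +1, go to p2
p2 | ___[z]xyxz   read z → write y, move -1, go to p1
p1 | __[_]yxyxz   read _ → write y, move +1, go to p1
p1 | __y[y]xyxz   read y → write x, move -1, go to p0
p0 | __[y]xxyxz   read y → write _, move +1, go to p2
p2 | ___[x]xyxz   read x → write y, move -1, go to p0
p0 | __[_]yxyxz   read _ → write x, move +1, go to p1
p1 | __x[y]xyxz   read y → write x, move -1, go to p0
p0 | __[x]xxyxz   read x → write z, move -1, go to p0
p0 | _[_]zxxyxz   read _ → write x, move +1, go to p1
p1 | _x[z]xxyxz   read z → write x, move +1, go to p2
p2 | _xx[x]xyxz   read x → write y, move -1, go to p0
p0 | _x[x]yxyxz   read x → write z, move -1, go to p0
p0 | _[x]zyxyxz   read x → write z, move -1, go to p0
p0 | [_]zzyxyxz   read _ → write x, move +1, go to p1
p1 | x[z]zyxyxz   read z → write x, move +1, go to p2
p2 | xx[z]yxyxz   read z → write y, move -1, go to p1
p1 | x[x]yyxyxz   read x → write z, move +1, go to p2
p2 | xz[y]yxyxz   read y → write x, move +1, go to p2
p2 | xzx[y]xyxz
After 28 steps: state p2, head at 0, tape xzxyxyxz.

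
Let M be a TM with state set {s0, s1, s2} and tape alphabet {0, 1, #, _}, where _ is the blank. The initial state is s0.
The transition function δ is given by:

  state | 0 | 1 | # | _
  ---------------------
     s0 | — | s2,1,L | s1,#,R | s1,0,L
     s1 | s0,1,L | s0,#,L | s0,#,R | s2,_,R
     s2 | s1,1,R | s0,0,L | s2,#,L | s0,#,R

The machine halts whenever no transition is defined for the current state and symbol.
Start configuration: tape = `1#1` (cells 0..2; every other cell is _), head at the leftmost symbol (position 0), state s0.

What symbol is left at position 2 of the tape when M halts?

state=s0 head=0 tape=__[1]#1_   (s0,1)→(s2,1,L)
state=s2 head=-1 tape=_[_]1#1_   (s2,_)→(s0,#,R)
state=s0 head=0 tape=_#[1]#1_   (s0,1)→(s2,1,L)
state=s2 head=-1 tape=_[#]1#1_   (s2,#)→(s2,#,L)
state=s2 head=-2 tape=[_]#1#1_   (s2,_)→(s0,#,R)
state=s0 head=-1 tape=#[#]1#1_   (s0,#)→(s1,#,R)
state=s1 head=0 tape=##[1]#1_   (s1,1)→(s0,#,L)
state=s0 head=-1 tape=#[#]##1_   (s0,#)→(s1,#,R)
state=s1 head=0 tape=##[#]#1_   (s1,#)→(s0,#,R)
state=s0 head=1 tape=###[#]1_   (s0,#)→(s1,#,R)
state=s1 head=2 tape=####[1]_   (s1,1)→(s0,#,L)
state=s0 head=1 tape=###[#]#_   (s0,#)→(s1,#,R)
state=s1 head=2 tape=####[#]_   (s1,#)→(s0,#,R)
state=s0 head=3 tape=#####[_]   (s0,_)→(s1,0,L)
state=s1 head=2 tape=####[#]0   (s1,#)→(s0,#,R)
state=s0 head=3 tape=#####[0]
Cell 2 holds # when M halts.

#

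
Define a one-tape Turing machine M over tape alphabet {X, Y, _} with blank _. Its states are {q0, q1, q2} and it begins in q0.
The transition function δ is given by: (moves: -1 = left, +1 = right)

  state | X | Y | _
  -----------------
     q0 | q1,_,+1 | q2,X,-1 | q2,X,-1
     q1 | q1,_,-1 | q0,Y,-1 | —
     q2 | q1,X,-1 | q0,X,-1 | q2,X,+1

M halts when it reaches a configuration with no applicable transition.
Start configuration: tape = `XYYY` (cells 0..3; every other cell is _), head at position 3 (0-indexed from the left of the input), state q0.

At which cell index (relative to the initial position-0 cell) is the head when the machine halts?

-1

state=q0 head=3 tape=_XYY[Y]   (q0,Y)→(q2,X,-1)
state=q2 head=2 tape=_XY[Y]X   (q2,Y)→(q0,X,-1)
state=q0 head=1 tape=_X[Y]XX   (q0,Y)→(q2,X,-1)
state=q2 head=0 tape=_[X]XXX   (q2,X)→(q1,X,-1)
state=q1 head=-1 tape=[_]XXXX
At halt the head is at cell -1.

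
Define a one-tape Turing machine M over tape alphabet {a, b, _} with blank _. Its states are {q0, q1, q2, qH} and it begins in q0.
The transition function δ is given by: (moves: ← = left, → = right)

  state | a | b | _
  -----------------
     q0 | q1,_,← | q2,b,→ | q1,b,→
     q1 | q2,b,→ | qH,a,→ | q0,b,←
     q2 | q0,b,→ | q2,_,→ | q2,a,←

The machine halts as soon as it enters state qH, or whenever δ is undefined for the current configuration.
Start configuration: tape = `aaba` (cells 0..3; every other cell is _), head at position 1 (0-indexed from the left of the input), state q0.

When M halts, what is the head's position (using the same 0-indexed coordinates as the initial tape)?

state=q0 head=1 tape=a[a]ba___   (q0,a)→(q1,_,←)
state=q1 head=0 tape=[a]_ba___   (q1,a)→(q2,b,→)
state=q2 head=1 tape=b[_]ba___   (q2,_)→(q2,a,←)
state=q2 head=0 tape=[b]aba___   (q2,b)→(q2,_,→)
state=q2 head=1 tape=_[a]ba___   (q2,a)→(q0,b,→)
state=q0 head=2 tape=_b[b]a___   (q0,b)→(q2,b,→)
state=q2 head=3 tape=_bb[a]___   (q2,a)→(q0,b,→)
state=q0 head=4 tape=_bbb[_]__   (q0,_)→(q1,b,→)
state=q1 head=5 tape=_bbbb[_]_   (q1,_)→(q0,b,←)
state=q0 head=4 tape=_bbb[b]b_   (q0,b)→(q2,b,→)
state=q2 head=5 tape=_bbbb[b]_   (q2,b)→(q2,_,→)
state=q2 head=6 tape=_bbbb_[_]   (q2,_)→(q2,a,←)
state=q2 head=5 tape=_bbbb[_]a   (q2,_)→(q2,a,←)
state=q2 head=4 tape=_bbb[b]aa   (q2,b)→(q2,_,→)
state=q2 head=5 tape=_bbb_[a]a   (q2,a)→(q0,b,→)
state=q0 head=6 tape=_bbb_b[a]   (q0,a)→(q1,_,←)
state=q1 head=5 tape=_bbb_[b]_   (q1,b)→(qH,a,→)
state=qH head=6 tape=_bbb_a[_]
At halt the head is at cell 6.

6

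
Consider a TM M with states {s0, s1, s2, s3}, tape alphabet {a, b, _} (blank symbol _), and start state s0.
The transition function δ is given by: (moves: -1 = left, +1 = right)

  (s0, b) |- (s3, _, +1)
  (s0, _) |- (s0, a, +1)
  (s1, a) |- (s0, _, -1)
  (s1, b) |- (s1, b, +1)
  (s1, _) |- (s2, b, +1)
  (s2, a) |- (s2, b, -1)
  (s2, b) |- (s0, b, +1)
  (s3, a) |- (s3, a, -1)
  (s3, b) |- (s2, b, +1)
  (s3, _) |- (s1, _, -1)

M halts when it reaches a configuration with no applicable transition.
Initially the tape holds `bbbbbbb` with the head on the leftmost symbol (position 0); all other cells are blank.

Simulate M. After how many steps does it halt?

state=s0 head=0 tape=[b]bbbbbb_   (s0,b)→(s3,_,+1)
state=s3 head=1 tape=_[b]bbbbb_   (s3,b)→(s2,b,+1)
state=s2 head=2 tape=_b[b]bbbb_   (s2,b)→(s0,b,+1)
state=s0 head=3 tape=_bb[b]bbb_   (s0,b)→(s3,_,+1)
state=s3 head=4 tape=_bb_[b]bb_   (s3,b)→(s2,b,+1)
state=s2 head=5 tape=_bb_b[b]b_   (s2,b)→(s0,b,+1)
state=s0 head=6 tape=_bb_bb[b]_   (s0,b)→(s3,_,+1)
state=s3 head=7 tape=_bb_bb_[_]   (s3,_)→(s1,_,-1)
state=s1 head=6 tape=_bb_bb[_]_   (s1,_)→(s2,b,+1)
state=s2 head=7 tape=_bb_bbb[_]
M halts after 9 transitions.

9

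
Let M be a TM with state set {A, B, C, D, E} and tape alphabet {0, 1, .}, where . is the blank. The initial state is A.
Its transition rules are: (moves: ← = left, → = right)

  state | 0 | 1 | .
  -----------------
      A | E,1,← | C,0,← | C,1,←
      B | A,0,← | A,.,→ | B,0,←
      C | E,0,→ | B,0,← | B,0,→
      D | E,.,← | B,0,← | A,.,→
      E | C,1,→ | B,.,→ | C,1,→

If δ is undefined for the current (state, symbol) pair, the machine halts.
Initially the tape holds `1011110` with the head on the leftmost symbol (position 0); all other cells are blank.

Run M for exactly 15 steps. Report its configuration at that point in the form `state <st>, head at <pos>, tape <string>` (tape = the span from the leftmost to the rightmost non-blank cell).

state=A head=0 tape=..[1]011110   (A,1)→(C,0,←)
state=C head=-1 tape=.[.]0011110   (C,.)→(B,0,→)
state=B head=0 tape=.0[0]011110   (B,0)→(A,0,←)
state=A head=-1 tape=.[0]0011110   (A,0)→(E,1,←)
state=E head=-2 tape=[.]10011110   (E,.)→(C,1,→)
state=C head=-1 tape=1[1]0011110   (C,1)→(B,0,←)
state=B head=-2 tape=[1]00011110   (B,1)→(A,.,→)
state=A head=-1 tape=.[0]0011110   (A,0)→(E,1,←)
state=E head=-2 tape=[.]10011110   (E,.)→(C,1,→)
state=C head=-1 tape=1[1]0011110   (C,1)→(B,0,←)
state=B head=-2 tape=[1]00011110   (B,1)→(A,.,→)
state=A head=-1 tape=.[0]0011110   (A,0)→(E,1,←)
state=E head=-2 tape=[.]10011110   (E,.)→(C,1,→)
state=C head=-1 tape=1[1]0011110   (C,1)→(B,0,←)
state=B head=-2 tape=[1]00011110   (B,1)→(A,.,→)
state=A head=-1 tape=.[0]0011110
After 15 steps: state A, head at -1, tape 00011110.

state A, head at -1, tape 00011110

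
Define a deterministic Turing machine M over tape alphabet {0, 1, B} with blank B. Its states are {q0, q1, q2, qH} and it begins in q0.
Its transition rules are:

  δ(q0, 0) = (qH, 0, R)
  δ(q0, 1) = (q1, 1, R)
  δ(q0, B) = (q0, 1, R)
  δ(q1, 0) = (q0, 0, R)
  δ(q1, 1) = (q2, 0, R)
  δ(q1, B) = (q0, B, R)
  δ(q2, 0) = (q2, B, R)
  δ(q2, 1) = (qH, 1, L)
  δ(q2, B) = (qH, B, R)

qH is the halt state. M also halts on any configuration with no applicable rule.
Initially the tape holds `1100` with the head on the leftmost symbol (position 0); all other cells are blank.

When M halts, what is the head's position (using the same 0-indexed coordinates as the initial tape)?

5

q0 | [1]100BB   read 1 → write 1, move R, go to q1
q1 | 1[1]00BB   read 1 → write 0, move R, go to q2
q2 | 10[0]0BB   read 0 → write B, move R, go to q2
q2 | 10B[0]BB   read 0 → write B, move R, go to q2
q2 | 10BB[B]B   read B → write B, move R, go to qH
qH | 10BBB[B]
At halt the head is at cell 5.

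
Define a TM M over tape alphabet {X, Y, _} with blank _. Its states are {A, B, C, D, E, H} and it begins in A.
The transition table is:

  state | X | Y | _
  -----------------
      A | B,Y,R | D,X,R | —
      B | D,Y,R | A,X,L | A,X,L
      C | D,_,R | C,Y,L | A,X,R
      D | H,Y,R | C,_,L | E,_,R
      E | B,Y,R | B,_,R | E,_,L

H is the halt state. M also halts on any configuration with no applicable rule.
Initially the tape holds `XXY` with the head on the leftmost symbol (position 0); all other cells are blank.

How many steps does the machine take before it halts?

17

state=A head=0 tape=_[X]XY   (A,X)→(B,Y,R)
state=B head=1 tape=_Y[X]Y   (B,X)→(D,Y,R)
state=D head=2 tape=_YY[Y]   (D,Y)→(C,_,L)
state=C head=1 tape=_Y[Y]_   (C,Y)→(C,Y,L)
state=C head=0 tape=_[Y]Y_   (C,Y)→(C,Y,L)
state=C head=-1 tape=[_]YY_   (C,_)→(A,X,R)
state=A head=0 tape=X[Y]Y_   (A,Y)→(D,X,R)
state=D head=1 tape=XX[Y]_   (D,Y)→(C,_,L)
state=C head=0 tape=X[X]__   (C,X)→(D,_,R)
state=D head=1 tape=X_[_]_   (D,_)→(E,_,R)
state=E head=2 tape=X__[_]   (E,_)→(E,_,L)
state=E head=1 tape=X_[_]_   (E,_)→(E,_,L)
state=E head=0 tape=X[_]__   (E,_)→(E,_,L)
state=E head=-1 tape=[X]___   (E,X)→(B,Y,R)
state=B head=0 tape=Y[_]__   (B,_)→(A,X,L)
state=A head=-1 tape=[Y]X__   (A,Y)→(D,X,R)
state=D head=0 tape=X[X]__   (D,X)→(H,Y,R)
state=H head=1 tape=XY[_]_
M halts after 17 transitions.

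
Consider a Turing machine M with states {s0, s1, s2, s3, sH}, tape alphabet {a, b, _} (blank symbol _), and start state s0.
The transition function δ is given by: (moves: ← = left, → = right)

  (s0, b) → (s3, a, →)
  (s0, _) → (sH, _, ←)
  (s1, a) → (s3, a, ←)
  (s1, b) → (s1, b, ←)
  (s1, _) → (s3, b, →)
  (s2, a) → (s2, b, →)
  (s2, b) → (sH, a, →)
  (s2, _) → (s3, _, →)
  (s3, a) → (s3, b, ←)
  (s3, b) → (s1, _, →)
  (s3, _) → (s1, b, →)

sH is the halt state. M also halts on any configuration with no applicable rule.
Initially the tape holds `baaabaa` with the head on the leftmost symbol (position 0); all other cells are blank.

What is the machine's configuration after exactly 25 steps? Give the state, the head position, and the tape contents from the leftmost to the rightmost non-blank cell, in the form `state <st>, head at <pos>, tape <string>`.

state s3, head at 1, tape bbbbaabaa

state=s0 head=0 tape=__[b]aaabaa   (s0,b)→(s3,a,→)
state=s3 head=1 tape=__a[a]aabaa   (s3,a)→(s3,b,←)
state=s3 head=0 tape=__[a]baabaa   (s3,a)→(s3,b,←)
state=s3 head=-1 tape=_[_]bbaabaa   (s3,_)→(s1,b,→)
state=s1 head=0 tape=_b[b]baabaa   (s1,b)→(s1,b,←)
state=s1 head=-1 tape=_[b]bbaabaa   (s1,b)→(s1,b,←)
state=s1 head=-2 tape=[_]bbbaabaa   (s1,_)→(s3,b,→)
state=s3 head=-1 tape=b[b]bbaabaa   (s3,b)→(s1,_,→)
state=s1 head=0 tape=b_[b]baabaa   (s1,b)→(s1,b,←)
state=s1 head=-1 tape=b[_]bbaabaa   (s1,_)→(s3,b,→)
state=s3 head=0 tape=bb[b]baabaa   (s3,b)→(s1,_,→)
state=s1 head=1 tape=bb_[b]aabaa   (s1,b)→(s1,b,←)
state=s1 head=0 tape=bb[_]baabaa   (s1,_)→(s3,b,→)
state=s3 head=1 tape=bbb[b]aabaa   (s3,b)→(s1,_,→)
state=s1 head=2 tape=bbb_[a]abaa   (s1,a)→(s3,a,←)
state=s3 head=1 tape=bbb[_]aabaa   (s3,_)→(s1,b,→)
state=s1 head=2 tape=bbbb[a]abaa   (s1,a)→(s3,a,←)
state=s3 head=1 tape=bbb[b]aabaa   (s3,b)→(s1,_,→)
state=s1 head=2 tape=bbb_[a]abaa   (s1,a)→(s3,a,←)
state=s3 head=1 tape=bbb[_]aabaa   (s3,_)→(s1,b,→)
state=s1 head=2 tape=bbbb[a]abaa   (s1,a)→(s3,a,←)
state=s3 head=1 tape=bbb[b]aabaa   (s3,b)→(s1,_,→)
state=s1 head=2 tape=bbb_[a]abaa   (s1,a)→(s3,a,←)
state=s3 head=1 tape=bbb[_]aabaa   (s3,_)→(s1,b,→)
state=s1 head=2 tape=bbbb[a]abaa   (s1,a)→(s3,a,←)
state=s3 head=1 tape=bbb[b]aabaa
After 25 steps: state s3, head at 1, tape bbbbaabaa.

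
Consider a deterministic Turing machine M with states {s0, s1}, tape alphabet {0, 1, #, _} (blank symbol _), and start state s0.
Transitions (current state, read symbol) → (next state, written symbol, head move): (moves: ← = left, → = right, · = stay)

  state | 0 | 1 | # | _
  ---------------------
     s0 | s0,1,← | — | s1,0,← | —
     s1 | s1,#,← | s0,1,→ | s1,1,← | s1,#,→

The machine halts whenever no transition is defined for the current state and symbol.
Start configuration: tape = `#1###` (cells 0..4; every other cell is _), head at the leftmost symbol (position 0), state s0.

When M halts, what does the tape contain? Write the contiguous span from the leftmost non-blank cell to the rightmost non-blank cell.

s0 | __[#]1###   read # → write 0, move ←, go to s1
s1 | _[_]01###   read _ → write #, move →, go to s1
s1 | _#[0]1###   read 0 → write #, move ←, go to s1
s1 | _[#]#1###   read # → write 1, move ←, go to s1
s1 | [_]1#1###   read _ → write #, move →, go to s1
s1 | #[1]#1###   read 1 → write 1, move →, go to s0
s0 | #1[#]1###   read # → write 0, move ←, go to s1
s1 | #[1]01###   read 1 → write 1, move →, go to s0
s0 | #1[0]1###   read 0 → write 1, move ←, go to s0
s0 | #[1]11###
The non-blank tape span at halt is #111###.

#111###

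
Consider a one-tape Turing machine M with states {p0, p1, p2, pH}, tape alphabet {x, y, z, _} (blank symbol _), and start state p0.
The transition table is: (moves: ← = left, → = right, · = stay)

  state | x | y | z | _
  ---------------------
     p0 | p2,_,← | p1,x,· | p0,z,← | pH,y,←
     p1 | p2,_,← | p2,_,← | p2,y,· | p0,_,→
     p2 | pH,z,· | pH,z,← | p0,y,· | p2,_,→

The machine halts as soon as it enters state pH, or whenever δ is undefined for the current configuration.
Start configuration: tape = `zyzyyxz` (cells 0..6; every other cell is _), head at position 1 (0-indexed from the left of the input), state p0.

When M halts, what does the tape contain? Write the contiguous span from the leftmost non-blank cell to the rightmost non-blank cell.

state=p0 head=1 tape=_z[y]zyyxz   (p0,y)→(p1,x,·)
state=p1 head=1 tape=_z[x]zyyxz   (p1,x)→(p2,_,←)
state=p2 head=0 tape=_[z]_zyyxz   (p2,z)→(p0,y,·)
state=p0 head=0 tape=_[y]_zyyxz   (p0,y)→(p1,x,·)
state=p1 head=0 tape=_[x]_zyyxz   (p1,x)→(p2,_,←)
state=p2 head=-1 tape=[_]__zyyxz   (p2,_)→(p2,_,→)
state=p2 head=0 tape=_[_]_zyyxz   (p2,_)→(p2,_,→)
state=p2 head=1 tape=__[_]zyyxz   (p2,_)→(p2,_,→)
state=p2 head=2 tape=___[z]yyxz   (p2,z)→(p0,y,·)
state=p0 head=2 tape=___[y]yyxz   (p0,y)→(p1,x,·)
state=p1 head=2 tape=___[x]yyxz   (p1,x)→(p2,_,←)
state=p2 head=1 tape=__[_]_yyxz   (p2,_)→(p2,_,→)
state=p2 head=2 tape=___[_]yyxz   (p2,_)→(p2,_,→)
state=p2 head=3 tape=____[y]yxz   (p2,y)→(pH,z,←)
state=pH head=2 tape=___[_]zyxz
The non-blank tape span at halt is zyxz.

zyxz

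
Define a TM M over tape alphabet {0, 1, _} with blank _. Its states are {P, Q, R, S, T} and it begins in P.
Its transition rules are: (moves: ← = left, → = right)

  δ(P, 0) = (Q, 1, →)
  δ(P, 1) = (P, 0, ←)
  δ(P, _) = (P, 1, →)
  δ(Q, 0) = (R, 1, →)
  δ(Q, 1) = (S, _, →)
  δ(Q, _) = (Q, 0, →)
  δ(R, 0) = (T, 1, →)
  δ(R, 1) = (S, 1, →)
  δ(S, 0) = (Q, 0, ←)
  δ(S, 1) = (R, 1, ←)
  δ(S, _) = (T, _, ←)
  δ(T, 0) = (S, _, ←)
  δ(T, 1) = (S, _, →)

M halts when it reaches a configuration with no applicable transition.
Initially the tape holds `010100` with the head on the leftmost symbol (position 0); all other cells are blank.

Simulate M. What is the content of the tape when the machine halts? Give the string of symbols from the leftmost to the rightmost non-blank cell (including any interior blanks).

101011

state=P head=0 tape=[0]10100_   (P,0)→(Q,1,→)
state=Q head=1 tape=1[1]0100_   (Q,1)→(S,_,→)
state=S head=2 tape=1_[0]100_   (S,0)→(Q,0,←)
state=Q head=1 tape=1[_]0100_   (Q,_)→(Q,0,→)
state=Q head=2 tape=10[0]100_   (Q,0)→(R,1,→)
state=R head=3 tape=101[1]00_   (R,1)→(S,1,→)
state=S head=4 tape=1011[0]0_   (S,0)→(Q,0,←)
state=Q head=3 tape=101[1]00_   (Q,1)→(S,_,→)
state=S head=4 tape=101_[0]0_   (S,0)→(Q,0,←)
state=Q head=3 tape=101[_]00_   (Q,_)→(Q,0,→)
state=Q head=4 tape=1010[0]0_   (Q,0)→(R,1,→)
state=R head=5 tape=10101[0]_   (R,0)→(T,1,→)
state=T head=6 tape=101011[_]
The non-blank tape span at halt is 101011.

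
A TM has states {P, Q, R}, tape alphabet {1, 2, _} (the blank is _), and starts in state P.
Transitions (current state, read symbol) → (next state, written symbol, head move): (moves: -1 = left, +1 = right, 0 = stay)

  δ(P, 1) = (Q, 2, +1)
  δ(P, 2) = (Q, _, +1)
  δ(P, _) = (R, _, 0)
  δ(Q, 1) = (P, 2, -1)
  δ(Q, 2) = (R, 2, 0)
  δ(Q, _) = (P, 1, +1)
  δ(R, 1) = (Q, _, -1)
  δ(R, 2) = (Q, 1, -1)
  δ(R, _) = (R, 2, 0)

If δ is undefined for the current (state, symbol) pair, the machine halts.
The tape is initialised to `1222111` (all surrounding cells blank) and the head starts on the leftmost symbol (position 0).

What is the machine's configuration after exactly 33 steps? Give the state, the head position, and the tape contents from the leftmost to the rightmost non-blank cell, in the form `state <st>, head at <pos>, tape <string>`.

P | __[1]222111   read 1 → write 2, move +1, go to Q
Q | __2[2]22111   read 2 → write 2, move 0, go to R
R | __2[2]22111   read 2 → write 1, move -1, go to Q
Q | __[2]122111   read 2 → write 2, move 0, go to R
R | __[2]122111   read 2 → write 1, move -1, go to Q
Q | _[_]1122111   read _ → write 1, move +1, go to P
P | _1[1]122111   read 1 → write 2, move +1, go to Q
Q | _12[1]22111   read 1 → write 2, move -1, go to P
P | _1[2]222111   read 2 → write _, move +1, go to Q
Q | _1_[2]22111   read 2 → write 2, move 0, go to R
R | _1_[2]22111   read 2 → write 1, move -1, go to Q
Q | _1[_]122111   read _ → write 1, move +1, go to P
P | _11[1]22111   read 1 → write 2, move +1, go to Q
Q | _112[2]2111   read 2 → write 2, move 0, go to R
R | _112[2]2111   read 2 → write 1, move -1, go to Q
Q | _11[2]12111   read 2 → write 2, move 0, go to R
R | _11[2]12111   read 2 → write 1, move -1, go to Q
Q | _1[1]112111   read 1 → write 2, move -1, go to P
P | _[1]2112111   read 1 → write 2, move +1, go to Q
Q | _2[2]112111   read 2 → write 2, move 0, go to R
R | _2[2]112111   read 2 → write 1, move -1, go to Q
Q | _[2]1112111   read 2 → write 2, move 0, go to R
R | _[2]1112111   read 2 → write 1, move -1, go to Q
Q | [_]11112111   read _ → write 1, move +1, go to P
P | 1[1]1112111   read 1 → write 2, move +1, go to Q
Q | 12[1]112111   read 1 → write 2, move -1, go to P
P | 1[2]2112111   read 2 → write _, move +1, go to Q
Q | 1_[2]112111   read 2 → write 2, move 0, go to R
R | 1_[2]112111   read 2 → write 1, move -1, go to Q
Q | 1[_]1112111   read _ → write 1, move +1, go to P
P | 11[1]112111   read 1 → write 2, move +1, go to Q
Q | 112[1]12111   read 1 → write 2, move -1, go to P
P | 11[2]212111   read 2 → write _, move +1, go to Q
Q | 11_[2]12111
After 33 steps: state Q, head at 1, tape 11_212111.

state Q, head at 1, tape 11_212111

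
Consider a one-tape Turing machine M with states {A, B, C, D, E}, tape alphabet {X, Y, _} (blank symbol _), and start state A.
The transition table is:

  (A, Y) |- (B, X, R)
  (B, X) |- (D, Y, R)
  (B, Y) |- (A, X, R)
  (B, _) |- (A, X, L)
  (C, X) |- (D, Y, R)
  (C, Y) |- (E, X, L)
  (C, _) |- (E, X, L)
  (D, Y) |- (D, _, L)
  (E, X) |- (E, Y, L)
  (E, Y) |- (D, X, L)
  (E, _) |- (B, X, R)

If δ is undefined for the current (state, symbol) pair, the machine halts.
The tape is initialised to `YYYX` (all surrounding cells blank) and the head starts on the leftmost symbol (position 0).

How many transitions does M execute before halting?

4

state=A head=0 tape=[Y]YYX_   (A,Y)→(B,X,R)
state=B head=1 tape=X[Y]YX_   (B,Y)→(A,X,R)
state=A head=2 tape=XX[Y]X_   (A,Y)→(B,X,R)
state=B head=3 tape=XXX[X]_   (B,X)→(D,Y,R)
state=D head=4 tape=XXXY[_]
M halts after 4 transitions.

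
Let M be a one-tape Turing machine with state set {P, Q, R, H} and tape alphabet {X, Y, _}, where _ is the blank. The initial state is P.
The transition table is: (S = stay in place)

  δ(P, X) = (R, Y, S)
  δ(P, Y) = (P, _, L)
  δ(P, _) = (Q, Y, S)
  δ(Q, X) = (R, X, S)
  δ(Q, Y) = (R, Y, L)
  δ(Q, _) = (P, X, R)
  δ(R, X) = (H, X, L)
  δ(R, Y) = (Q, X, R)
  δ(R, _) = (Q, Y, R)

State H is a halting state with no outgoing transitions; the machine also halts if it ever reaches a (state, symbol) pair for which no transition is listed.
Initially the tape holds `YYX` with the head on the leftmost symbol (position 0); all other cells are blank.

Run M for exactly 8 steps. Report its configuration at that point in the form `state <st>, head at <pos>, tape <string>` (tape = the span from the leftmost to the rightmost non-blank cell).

state H, head at -3, tape XY_YX

P | ___[Y]YX   read Y → write _, move L, go to P
P | __[_]_YX   read _ → write Y, move S, go to Q
Q | __[Y]_YX   read Y → write Y, move L, go to R
R | _[_]Y_YX   read _ → write Y, move R, go to Q
Q | _Y[Y]_YX   read Y → write Y, move L, go to R
R | _[Y]Y_YX   read Y → write X, move R, go to Q
Q | _X[Y]_YX   read Y → write Y, move L, go to R
R | _[X]Y_YX   read X → write X, move L, go to H
H | [_]XY_YX
After 8 steps: state H, head at -3, tape XY_YX.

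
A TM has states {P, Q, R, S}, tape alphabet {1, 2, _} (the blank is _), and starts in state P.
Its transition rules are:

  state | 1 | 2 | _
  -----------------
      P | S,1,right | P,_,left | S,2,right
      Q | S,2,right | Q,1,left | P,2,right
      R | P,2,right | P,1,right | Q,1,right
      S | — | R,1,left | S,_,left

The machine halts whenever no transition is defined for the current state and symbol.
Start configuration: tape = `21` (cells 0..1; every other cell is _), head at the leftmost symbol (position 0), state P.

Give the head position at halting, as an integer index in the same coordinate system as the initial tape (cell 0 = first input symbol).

state=P head=0 tape=__[2]1   (P,2)→(P,_,left)
state=P head=-1 tape=_[_]_1   (P,_)→(S,2,right)
state=S head=0 tape=_2[_]1   (S,_)→(S,_,left)
state=S head=-1 tape=_[2]_1   (S,2)→(R,1,left)
state=R head=-2 tape=[_]1_1   (R,_)→(Q,1,right)
state=Q head=-1 tape=1[1]_1   (Q,1)→(S,2,right)
state=S head=0 tape=12[_]1   (S,_)→(S,_,left)
state=S head=-1 tape=1[2]_1   (S,2)→(R,1,left)
state=R head=-2 tape=[1]1_1   (R,1)→(P,2,right)
state=P head=-1 tape=2[1]_1   (P,1)→(S,1,right)
state=S head=0 tape=21[_]1   (S,_)→(S,_,left)
state=S head=-1 tape=2[1]_1
At halt the head is at cell -1.

-1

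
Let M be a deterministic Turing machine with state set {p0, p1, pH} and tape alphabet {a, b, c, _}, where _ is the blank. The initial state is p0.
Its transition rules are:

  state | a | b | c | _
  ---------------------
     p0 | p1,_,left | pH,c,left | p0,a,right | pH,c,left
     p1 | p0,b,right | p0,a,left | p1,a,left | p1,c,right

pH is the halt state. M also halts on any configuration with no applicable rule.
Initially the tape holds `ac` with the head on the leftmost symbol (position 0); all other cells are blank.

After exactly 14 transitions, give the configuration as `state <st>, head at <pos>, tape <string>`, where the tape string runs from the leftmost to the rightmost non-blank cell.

p0 | __[a]c   read a → write _, move left, go to p1
p1 | _[_]_c   read _ → write c, move right, go to p1
p1 | _c[_]c   read _ → write c, move right, go to p1
p1 | _cc[c]   read c → write a, move left, go to p1
p1 | _c[c]a   read c → write a, move left, go to p1
p1 | _[c]aa   read c → write a, move left, go to p1
p1 | [_]aaa   read _ → write c, move right, go to p1
p1 | c[a]aa   read a → write b, move right, go to p0
p0 | cb[a]a   read a → write _, move left, go to p1
p1 | c[b]_a   read b → write a, move left, go to p0
p0 | [c]a_a   read c → write a, move right, go to p0
p0 | a[a]_a   read a → write _, move left, go to p1
p1 | [a]__a   read a → write b, move right, go to p0
p0 | b[_]_a   read _ → write c, move left, go to pH
pH | [b]c_a
After 14 steps: state pH, head at -2, tape bc_a.

state pH, head at -2, tape bc_a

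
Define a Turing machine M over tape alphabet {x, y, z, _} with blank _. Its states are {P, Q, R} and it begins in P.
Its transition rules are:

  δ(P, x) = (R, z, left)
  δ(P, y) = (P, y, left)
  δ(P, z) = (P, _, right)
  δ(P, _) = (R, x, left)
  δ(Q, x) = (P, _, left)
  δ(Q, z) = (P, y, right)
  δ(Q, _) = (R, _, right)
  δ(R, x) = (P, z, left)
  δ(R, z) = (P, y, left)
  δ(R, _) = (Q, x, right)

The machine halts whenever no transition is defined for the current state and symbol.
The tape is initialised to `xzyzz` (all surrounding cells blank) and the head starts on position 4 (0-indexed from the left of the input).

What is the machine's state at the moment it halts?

state=P head=4 tape=___xzyz[z]_   (P,z)→(P,_,right)
state=P head=5 tape=___xzyz_[_]   (P,_)→(R,x,left)
state=R head=4 tape=___xzyz[_]x   (R,_)→(Q,x,right)
state=Q head=5 tape=___xzyzx[x]   (Q,x)→(P,_,left)
state=P head=4 tape=___xzyz[x]_   (P,x)→(R,z,left)
state=R head=3 tape=___xzy[z]z_   (R,z)→(P,y,left)
state=P head=2 tape=___xz[y]yz_   (P,y)→(P,y,left)
state=P head=1 tape=___x[z]yyz_   (P,z)→(P,_,right)
state=P head=2 tape=___x_[y]yz_   (P,y)→(P,y,left)
state=P head=1 tape=___x[_]yyz_   (P,_)→(R,x,left)
state=R head=0 tape=___[x]xyyz_   (R,x)→(P,z,left)
state=P head=-1 tape=__[_]zxyyz_   (P,_)→(R,x,left)
state=R head=-2 tape=_[_]xzxyyz_   (R,_)→(Q,x,right)
state=Q head=-1 tape=_x[x]zxyyz_   (Q,x)→(P,_,left)
state=P head=-2 tape=_[x]_zxyyz_   (P,x)→(R,z,left)
state=R head=-3 tape=[_]z_zxyyz_   (R,_)→(Q,x,right)
state=Q head=-2 tape=x[z]_zxyyz_   (Q,z)→(P,y,right)
state=P head=-1 tape=xy[_]zxyyz_   (P,_)→(R,x,left)
state=R head=-2 tape=x[y]xzxyyz_
No transition is defined for (R, y); M halts in state R.

R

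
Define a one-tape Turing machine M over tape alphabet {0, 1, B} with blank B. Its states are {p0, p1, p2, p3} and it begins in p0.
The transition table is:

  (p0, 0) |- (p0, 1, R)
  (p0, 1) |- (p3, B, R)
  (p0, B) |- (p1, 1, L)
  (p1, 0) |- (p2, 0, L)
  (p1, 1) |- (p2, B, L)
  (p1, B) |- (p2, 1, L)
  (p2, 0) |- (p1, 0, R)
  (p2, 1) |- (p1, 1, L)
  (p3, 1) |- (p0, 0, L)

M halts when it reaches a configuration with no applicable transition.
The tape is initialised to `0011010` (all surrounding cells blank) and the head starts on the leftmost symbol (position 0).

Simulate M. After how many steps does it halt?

8

p0 | BB[0]011010   read 0 → write 1, move R, go to p0
p0 | BB1[0]11010   read 0 → write 1, move R, go to p0
p0 | BB11[1]1010   read 1 → write B, move R, go to p3
p3 | BB11B[1]010   read 1 → write 0, move L, go to p0
p0 | BB11[B]0010   read B → write 1, move L, go to p1
p1 | BB1[1]10010   read 1 → write B, move L, go to p2
p2 | BB[1]B10010   read 1 → write 1, move L, go to p1
p1 | B[B]1B10010   read B → write 1, move L, go to p2
p2 | [B]11B10010
M halts after 8 transitions.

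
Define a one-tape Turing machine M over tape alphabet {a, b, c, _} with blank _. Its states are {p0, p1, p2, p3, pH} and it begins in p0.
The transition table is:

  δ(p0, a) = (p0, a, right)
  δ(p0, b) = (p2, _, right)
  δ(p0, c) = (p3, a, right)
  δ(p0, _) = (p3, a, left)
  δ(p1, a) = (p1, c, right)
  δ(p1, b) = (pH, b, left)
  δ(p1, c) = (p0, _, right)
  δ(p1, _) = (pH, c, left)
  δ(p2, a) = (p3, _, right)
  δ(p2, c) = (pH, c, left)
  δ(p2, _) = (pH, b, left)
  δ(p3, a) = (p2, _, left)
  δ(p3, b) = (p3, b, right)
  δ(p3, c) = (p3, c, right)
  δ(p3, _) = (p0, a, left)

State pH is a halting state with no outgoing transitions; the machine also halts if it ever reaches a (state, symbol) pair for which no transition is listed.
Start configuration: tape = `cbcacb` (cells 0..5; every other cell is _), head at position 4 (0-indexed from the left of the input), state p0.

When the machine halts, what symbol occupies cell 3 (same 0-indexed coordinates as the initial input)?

_

state=p0 head=4 tape=cbca[c]b___   (p0,c)→(p3,a,right)
state=p3 head=5 tape=cbcaa[b]___   (p3,b)→(p3,b,right)
state=p3 head=6 tape=cbcaab[_]__   (p3,_)→(p0,a,left)
state=p0 head=5 tape=cbcaa[b]a__   (p0,b)→(p2,_,right)
state=p2 head=6 tape=cbcaa_[a]__   (p2,a)→(p3,_,right)
state=p3 head=7 tape=cbcaa__[_]_   (p3,_)→(p0,a,left)
state=p0 head=6 tape=cbcaa_[_]a_   (p0,_)→(p3,a,left)
state=p3 head=5 tape=cbcaa[_]aa_   (p3,_)→(p0,a,left)
state=p0 head=4 tape=cbca[a]aaa_   (p0,a)→(p0,a,right)
state=p0 head=5 tape=cbcaa[a]aa_   (p0,a)→(p0,a,right)
state=p0 head=6 tape=cbcaaa[a]a_   (p0,a)→(p0,a,right)
state=p0 head=7 tape=cbcaaaa[a]_   (p0,a)→(p0,a,right)
state=p0 head=8 tape=cbcaaaaa[_]   (p0,_)→(p3,a,left)
state=p3 head=7 tape=cbcaaaa[a]a   (p3,a)→(p2,_,left)
state=p2 head=6 tape=cbcaaa[a]_a   (p2,a)→(p3,_,right)
state=p3 head=7 tape=cbcaaa_[_]a   (p3,_)→(p0,a,left)
state=p0 head=6 tape=cbcaaa[_]aa   (p0,_)→(p3,a,left)
state=p3 head=5 tape=cbcaa[a]aaa   (p3,a)→(p2,_,left)
state=p2 head=4 tape=cbca[a]_aaa   (p2,a)→(p3,_,right)
state=p3 head=5 tape=cbca_[_]aaa   (p3,_)→(p0,a,left)
state=p0 head=4 tape=cbca[_]aaaa   (p0,_)→(p3,a,left)
state=p3 head=3 tape=cbc[a]aaaaa   (p3,a)→(p2,_,left)
state=p2 head=2 tape=cb[c]_aaaaa   (p2,c)→(pH,c,left)
state=pH head=1 tape=c[b]c_aaaaa
Cell 3 holds _ when M halts.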